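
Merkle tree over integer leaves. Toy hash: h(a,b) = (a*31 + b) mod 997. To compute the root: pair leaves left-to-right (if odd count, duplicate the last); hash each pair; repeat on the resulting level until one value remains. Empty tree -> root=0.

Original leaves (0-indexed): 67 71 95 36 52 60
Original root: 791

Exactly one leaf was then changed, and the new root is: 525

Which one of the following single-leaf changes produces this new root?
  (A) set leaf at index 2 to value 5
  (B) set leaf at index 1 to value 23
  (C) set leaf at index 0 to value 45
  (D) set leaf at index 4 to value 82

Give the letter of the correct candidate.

Original leaves: [67, 71, 95, 36, 52, 60]
Target new root: 525
Try each candidate change and compute the resulting root:
Candidate A: set leaf[2] = 5 -> leaves = [67, 71, 5, 36, 52, 60]
  L0: [67, 71, 5, 36, 52, 60]
  L1: h(67,71)=(67*31+71)%997=154 h(5,36)=(5*31+36)%997=191 h(52,60)=(52*31+60)%997=675 -> [154, 191, 675]
  L2: h(154,191)=(154*31+191)%997=977 h(675,675)=(675*31+675)%997=663 -> [977, 663]
  L3: h(977,663)=(977*31+663)%997=43 -> [43]
  root = 43 != target 525
Candidate B: set leaf[1] = 23 -> leaves = [67, 23, 95, 36, 52, 60]
  L0: [67, 23, 95, 36, 52, 60]
  L1: h(67,23)=(67*31+23)%997=106 h(95,36)=(95*31+36)%997=987 h(52,60)=(52*31+60)%997=675 -> [106, 987, 675]
  L2: h(106,987)=(106*31+987)%997=285 h(675,675)=(675*31+675)%997=663 -> [285, 663]
  L3: h(285,663)=(285*31+663)%997=525 -> [525]
  root = 525 == target 525  ** MATCH **
Candidate C: set leaf[0] = 45 -> leaves = [45, 71, 95, 36, 52, 60]
  L0: [45, 71, 95, 36, 52, 60]
  L1: h(45,71)=(45*31+71)%997=469 h(95,36)=(95*31+36)%997=987 h(52,60)=(52*31+60)%997=675 -> [469, 987, 675]
  L2: h(469,987)=(469*31+987)%997=571 h(675,675)=(675*31+675)%997=663 -> [571, 663]
  L3: h(571,663)=(571*31+663)%997=418 -> [418]
  root = 418 != target 525
Candidate D: set leaf[4] = 82 -> leaves = [67, 71, 95, 36, 82, 60]
  L0: [67, 71, 95, 36, 82, 60]
  L1: h(67,71)=(67*31+71)%997=154 h(95,36)=(95*31+36)%997=987 h(82,60)=(82*31+60)%997=608 -> [154, 987, 608]
  L2: h(154,987)=(154*31+987)%997=776 h(608,608)=(608*31+608)%997=513 -> [776, 513]
  L3: h(776,513)=(776*31+513)%997=641 -> [641]
  root = 641 != target 525
Candidate B produces the target root.

Answer: B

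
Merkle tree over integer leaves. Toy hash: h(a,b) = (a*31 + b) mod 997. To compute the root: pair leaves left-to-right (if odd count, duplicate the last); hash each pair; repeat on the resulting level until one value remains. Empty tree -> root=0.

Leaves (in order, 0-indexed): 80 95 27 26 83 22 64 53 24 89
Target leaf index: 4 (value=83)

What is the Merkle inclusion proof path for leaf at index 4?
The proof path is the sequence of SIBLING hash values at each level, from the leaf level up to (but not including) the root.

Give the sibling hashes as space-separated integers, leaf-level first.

Answer: 22 43 928 557

Derivation:
L0 (leaves): [80, 95, 27, 26, 83, 22, 64, 53, 24, 89], target index=4
L1: h(80,95)=(80*31+95)%997=581 [pair 0] h(27,26)=(27*31+26)%997=863 [pair 1] h(83,22)=(83*31+22)%997=601 [pair 2] h(64,53)=(64*31+53)%997=43 [pair 3] h(24,89)=(24*31+89)%997=833 [pair 4] -> [581, 863, 601, 43, 833]
  Sibling for proof at L0: 22
L2: h(581,863)=(581*31+863)%997=928 [pair 0] h(601,43)=(601*31+43)%997=728 [pair 1] h(833,833)=(833*31+833)%997=734 [pair 2] -> [928, 728, 734]
  Sibling for proof at L1: 43
L3: h(928,728)=(928*31+728)%997=583 [pair 0] h(734,734)=(734*31+734)%997=557 [pair 1] -> [583, 557]
  Sibling for proof at L2: 928
L4: h(583,557)=(583*31+557)%997=684 [pair 0] -> [684]
  Sibling for proof at L3: 557
Root: 684
Proof path (sibling hashes from leaf to root): [22, 43, 928, 557]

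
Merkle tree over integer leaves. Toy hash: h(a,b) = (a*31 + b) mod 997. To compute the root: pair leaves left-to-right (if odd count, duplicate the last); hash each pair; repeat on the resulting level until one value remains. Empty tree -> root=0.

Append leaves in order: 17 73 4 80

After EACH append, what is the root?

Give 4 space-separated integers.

After append 17 (leaves=[17]):
  L0: [17]
  root=17
After append 73 (leaves=[17, 73]):
  L0: [17, 73]
  L1: h(17,73)=(17*31+73)%997=600 -> [600]
  root=600
After append 4 (leaves=[17, 73, 4]):
  L0: [17, 73, 4]
  L1: h(17,73)=(17*31+73)%997=600 h(4,4)=(4*31+4)%997=128 -> [600, 128]
  L2: h(600,128)=(600*31+128)%997=782 -> [782]
  root=782
After append 80 (leaves=[17, 73, 4, 80]):
  L0: [17, 73, 4, 80]
  L1: h(17,73)=(17*31+73)%997=600 h(4,80)=(4*31+80)%997=204 -> [600, 204]
  L2: h(600,204)=(600*31+204)%997=858 -> [858]
  root=858

Answer: 17 600 782 858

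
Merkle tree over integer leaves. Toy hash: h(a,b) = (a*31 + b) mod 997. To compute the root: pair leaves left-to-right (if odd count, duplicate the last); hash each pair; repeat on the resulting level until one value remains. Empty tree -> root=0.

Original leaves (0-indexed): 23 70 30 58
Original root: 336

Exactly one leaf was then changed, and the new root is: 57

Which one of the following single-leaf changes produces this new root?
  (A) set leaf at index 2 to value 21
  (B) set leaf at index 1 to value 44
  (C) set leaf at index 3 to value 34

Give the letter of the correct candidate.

Original leaves: [23, 70, 30, 58]
Target new root: 57
Try each candidate change and compute the resulting root:
Candidate A: set leaf[2] = 21 -> leaves = [23, 70, 21, 58]
  L0: [23, 70, 21, 58]
  L1: h(23,70)=(23*31+70)%997=783 h(21,58)=(21*31+58)%997=709 -> [783, 709]
  L2: h(783,709)=(783*31+709)%997=57 -> [57]
  root = 57 == target 57  ** MATCH **
Candidate B: set leaf[1] = 44 -> leaves = [23, 44, 30, 58]
  L0: [23, 44, 30, 58]
  L1: h(23,44)=(23*31+44)%997=757 h(30,58)=(30*31+58)%997=988 -> [757, 988]
  L2: h(757,988)=(757*31+988)%997=527 -> [527]
  root = 527 != target 57
Candidate C: set leaf[3] = 34 -> leaves = [23, 70, 30, 34]
  L0: [23, 70, 30, 34]
  L1: h(23,70)=(23*31+70)%997=783 h(30,34)=(30*31+34)%997=964 -> [783, 964]
  L2: h(783,964)=(783*31+964)%997=312 -> [312]
  root = 312 != target 57
Candidate A produces the target root.

Answer: A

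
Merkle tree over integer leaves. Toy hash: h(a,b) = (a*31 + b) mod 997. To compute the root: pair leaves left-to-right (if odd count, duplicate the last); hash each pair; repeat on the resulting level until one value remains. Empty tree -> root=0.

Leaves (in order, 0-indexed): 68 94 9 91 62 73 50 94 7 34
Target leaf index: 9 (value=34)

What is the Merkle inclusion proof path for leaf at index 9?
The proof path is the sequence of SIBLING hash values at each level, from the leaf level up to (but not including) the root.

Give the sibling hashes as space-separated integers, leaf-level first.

L0 (leaves): [68, 94, 9, 91, 62, 73, 50, 94, 7, 34], target index=9
L1: h(68,94)=(68*31+94)%997=208 [pair 0] h(9,91)=(9*31+91)%997=370 [pair 1] h(62,73)=(62*31+73)%997=1 [pair 2] h(50,94)=(50*31+94)%997=647 [pair 3] h(7,34)=(7*31+34)%997=251 [pair 4] -> [208, 370, 1, 647, 251]
  Sibling for proof at L0: 7
L2: h(208,370)=(208*31+370)%997=836 [pair 0] h(1,647)=(1*31+647)%997=678 [pair 1] h(251,251)=(251*31+251)%997=56 [pair 2] -> [836, 678, 56]
  Sibling for proof at L1: 251
L3: h(836,678)=(836*31+678)%997=672 [pair 0] h(56,56)=(56*31+56)%997=795 [pair 1] -> [672, 795]
  Sibling for proof at L2: 56
L4: h(672,795)=(672*31+795)%997=690 [pair 0] -> [690]
  Sibling for proof at L3: 672
Root: 690
Proof path (sibling hashes from leaf to root): [7, 251, 56, 672]

Answer: 7 251 56 672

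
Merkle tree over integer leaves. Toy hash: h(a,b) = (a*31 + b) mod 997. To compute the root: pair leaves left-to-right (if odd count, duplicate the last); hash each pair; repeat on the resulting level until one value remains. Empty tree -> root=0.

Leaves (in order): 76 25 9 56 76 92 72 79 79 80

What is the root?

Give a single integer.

L0: [76, 25, 9, 56, 76, 92, 72, 79, 79, 80]
L1: h(76,25)=(76*31+25)%997=387 h(9,56)=(9*31+56)%997=335 h(76,92)=(76*31+92)%997=454 h(72,79)=(72*31+79)%997=317 h(79,80)=(79*31+80)%997=535 -> [387, 335, 454, 317, 535]
L2: h(387,335)=(387*31+335)%997=368 h(454,317)=(454*31+317)%997=433 h(535,535)=(535*31+535)%997=171 -> [368, 433, 171]
L3: h(368,433)=(368*31+433)%997=874 h(171,171)=(171*31+171)%997=487 -> [874, 487]
L4: h(874,487)=(874*31+487)%997=662 -> [662]

Answer: 662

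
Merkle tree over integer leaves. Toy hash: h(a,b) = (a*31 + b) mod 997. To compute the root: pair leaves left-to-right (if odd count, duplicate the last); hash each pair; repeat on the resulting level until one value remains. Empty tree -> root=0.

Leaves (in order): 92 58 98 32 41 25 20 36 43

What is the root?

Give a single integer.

L0: [92, 58, 98, 32, 41, 25, 20, 36, 43]
L1: h(92,58)=(92*31+58)%997=916 h(98,32)=(98*31+32)%997=79 h(41,25)=(41*31+25)%997=299 h(20,36)=(20*31+36)%997=656 h(43,43)=(43*31+43)%997=379 -> [916, 79, 299, 656, 379]
L2: h(916,79)=(916*31+79)%997=559 h(299,656)=(299*31+656)%997=952 h(379,379)=(379*31+379)%997=164 -> [559, 952, 164]
L3: h(559,952)=(559*31+952)%997=335 h(164,164)=(164*31+164)%997=263 -> [335, 263]
L4: h(335,263)=(335*31+263)%997=678 -> [678]

Answer: 678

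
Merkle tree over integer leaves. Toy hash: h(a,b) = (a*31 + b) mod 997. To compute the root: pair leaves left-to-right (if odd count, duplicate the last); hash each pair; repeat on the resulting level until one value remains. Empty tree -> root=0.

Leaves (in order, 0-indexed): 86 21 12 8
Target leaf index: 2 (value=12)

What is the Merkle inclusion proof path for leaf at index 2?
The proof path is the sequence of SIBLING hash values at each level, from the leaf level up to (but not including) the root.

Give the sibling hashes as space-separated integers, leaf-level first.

Answer: 8 693

Derivation:
L0 (leaves): [86, 21, 12, 8], target index=2
L1: h(86,21)=(86*31+21)%997=693 [pair 0] h(12,8)=(12*31+8)%997=380 [pair 1] -> [693, 380]
  Sibling for proof at L0: 8
L2: h(693,380)=(693*31+380)%997=926 [pair 0] -> [926]
  Sibling for proof at L1: 693
Root: 926
Proof path (sibling hashes from leaf to root): [8, 693]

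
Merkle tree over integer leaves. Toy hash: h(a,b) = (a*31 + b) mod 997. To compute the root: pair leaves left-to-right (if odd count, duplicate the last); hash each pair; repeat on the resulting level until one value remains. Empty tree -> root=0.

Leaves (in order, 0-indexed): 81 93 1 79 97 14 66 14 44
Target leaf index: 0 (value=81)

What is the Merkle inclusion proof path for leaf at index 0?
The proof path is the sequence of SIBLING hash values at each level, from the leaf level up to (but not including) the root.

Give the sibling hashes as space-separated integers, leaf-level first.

Answer: 93 110 996 130

Derivation:
L0 (leaves): [81, 93, 1, 79, 97, 14, 66, 14, 44], target index=0
L1: h(81,93)=(81*31+93)%997=610 [pair 0] h(1,79)=(1*31+79)%997=110 [pair 1] h(97,14)=(97*31+14)%997=30 [pair 2] h(66,14)=(66*31+14)%997=66 [pair 3] h(44,44)=(44*31+44)%997=411 [pair 4] -> [610, 110, 30, 66, 411]
  Sibling for proof at L0: 93
L2: h(610,110)=(610*31+110)%997=77 [pair 0] h(30,66)=(30*31+66)%997=996 [pair 1] h(411,411)=(411*31+411)%997=191 [pair 2] -> [77, 996, 191]
  Sibling for proof at L1: 110
L3: h(77,996)=(77*31+996)%997=392 [pair 0] h(191,191)=(191*31+191)%997=130 [pair 1] -> [392, 130]
  Sibling for proof at L2: 996
L4: h(392,130)=(392*31+130)%997=318 [pair 0] -> [318]
  Sibling for proof at L3: 130
Root: 318
Proof path (sibling hashes from leaf to root): [93, 110, 996, 130]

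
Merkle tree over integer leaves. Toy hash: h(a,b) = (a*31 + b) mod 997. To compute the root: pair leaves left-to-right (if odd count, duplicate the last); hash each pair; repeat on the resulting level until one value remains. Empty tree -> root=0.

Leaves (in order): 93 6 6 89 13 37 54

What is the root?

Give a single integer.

L0: [93, 6, 6, 89, 13, 37, 54]
L1: h(93,6)=(93*31+6)%997=895 h(6,89)=(6*31+89)%997=275 h(13,37)=(13*31+37)%997=440 h(54,54)=(54*31+54)%997=731 -> [895, 275, 440, 731]
L2: h(895,275)=(895*31+275)%997=104 h(440,731)=(440*31+731)%997=413 -> [104, 413]
L3: h(104,413)=(104*31+413)%997=646 -> [646]

Answer: 646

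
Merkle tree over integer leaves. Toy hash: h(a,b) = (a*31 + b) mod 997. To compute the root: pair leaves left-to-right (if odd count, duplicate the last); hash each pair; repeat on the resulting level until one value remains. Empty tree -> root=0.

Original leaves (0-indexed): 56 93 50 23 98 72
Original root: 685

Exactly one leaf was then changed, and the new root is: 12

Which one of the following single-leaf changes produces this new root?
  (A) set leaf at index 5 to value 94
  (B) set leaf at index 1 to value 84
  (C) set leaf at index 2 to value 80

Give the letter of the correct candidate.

Answer: B

Derivation:
Original leaves: [56, 93, 50, 23, 98, 72]
Target new root: 12
Try each candidate change and compute the resulting root:
Candidate A: set leaf[5] = 94 -> leaves = [56, 93, 50, 23, 98, 94]
  L0: [56, 93, 50, 23, 98, 94]
  L1: h(56,93)=(56*31+93)%997=832 h(50,23)=(50*31+23)%997=576 h(98,94)=(98*31+94)%997=141 -> [832, 576, 141]
  L2: h(832,576)=(832*31+576)%997=446 h(141,141)=(141*31+141)%997=524 -> [446, 524]
  L3: h(446,524)=(446*31+524)%997=392 -> [392]
  root = 392 != target 12
Candidate B: set leaf[1] = 84 -> leaves = [56, 84, 50, 23, 98, 72]
  L0: [56, 84, 50, 23, 98, 72]
  L1: h(56,84)=(56*31+84)%997=823 h(50,23)=(50*31+23)%997=576 h(98,72)=(98*31+72)%997=119 -> [823, 576, 119]
  L2: h(823,576)=(823*31+576)%997=167 h(119,119)=(119*31+119)%997=817 -> [167, 817]
  L3: h(167,817)=(167*31+817)%997=12 -> [12]
  root = 12 == target 12  ** MATCH **
Candidate C: set leaf[2] = 80 -> leaves = [56, 93, 80, 23, 98, 72]
  L0: [56, 93, 80, 23, 98, 72]
  L1: h(56,93)=(56*31+93)%997=832 h(80,23)=(80*31+23)%997=509 h(98,72)=(98*31+72)%997=119 -> [832, 509, 119]
  L2: h(832,509)=(832*31+509)%997=379 h(119,119)=(119*31+119)%997=817 -> [379, 817]
  L3: h(379,817)=(379*31+817)%997=602 -> [602]
  root = 602 != target 12
Candidate B produces the target root.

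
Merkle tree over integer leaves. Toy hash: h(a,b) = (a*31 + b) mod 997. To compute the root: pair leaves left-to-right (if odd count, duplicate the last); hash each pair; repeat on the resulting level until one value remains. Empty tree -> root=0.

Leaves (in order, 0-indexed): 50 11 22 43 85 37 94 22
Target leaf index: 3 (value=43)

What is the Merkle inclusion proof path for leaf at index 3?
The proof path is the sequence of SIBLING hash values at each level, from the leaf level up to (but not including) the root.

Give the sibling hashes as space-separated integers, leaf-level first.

Answer: 22 564 26

Derivation:
L0 (leaves): [50, 11, 22, 43, 85, 37, 94, 22], target index=3
L1: h(50,11)=(50*31+11)%997=564 [pair 0] h(22,43)=(22*31+43)%997=725 [pair 1] h(85,37)=(85*31+37)%997=678 [pair 2] h(94,22)=(94*31+22)%997=942 [pair 3] -> [564, 725, 678, 942]
  Sibling for proof at L0: 22
L2: h(564,725)=(564*31+725)%997=263 [pair 0] h(678,942)=(678*31+942)%997=26 [pair 1] -> [263, 26]
  Sibling for proof at L1: 564
L3: h(263,26)=(263*31+26)%997=203 [pair 0] -> [203]
  Sibling for proof at L2: 26
Root: 203
Proof path (sibling hashes from leaf to root): [22, 564, 26]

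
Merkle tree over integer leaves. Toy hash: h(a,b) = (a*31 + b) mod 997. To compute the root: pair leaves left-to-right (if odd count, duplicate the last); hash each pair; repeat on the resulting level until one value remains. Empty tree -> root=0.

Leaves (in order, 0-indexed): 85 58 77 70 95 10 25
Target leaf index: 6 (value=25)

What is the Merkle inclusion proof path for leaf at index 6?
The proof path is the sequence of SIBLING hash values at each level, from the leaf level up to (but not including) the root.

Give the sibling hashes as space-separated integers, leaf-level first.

L0 (leaves): [85, 58, 77, 70, 95, 10, 25], target index=6
L1: h(85,58)=(85*31+58)%997=699 [pair 0] h(77,70)=(77*31+70)%997=463 [pair 1] h(95,10)=(95*31+10)%997=961 [pair 2] h(25,25)=(25*31+25)%997=800 [pair 3] -> [699, 463, 961, 800]
  Sibling for proof at L0: 25
L2: h(699,463)=(699*31+463)%997=198 [pair 0] h(961,800)=(961*31+800)%997=681 [pair 1] -> [198, 681]
  Sibling for proof at L1: 961
L3: h(198,681)=(198*31+681)%997=837 [pair 0] -> [837]
  Sibling for proof at L2: 198
Root: 837
Proof path (sibling hashes from leaf to root): [25, 961, 198]

Answer: 25 961 198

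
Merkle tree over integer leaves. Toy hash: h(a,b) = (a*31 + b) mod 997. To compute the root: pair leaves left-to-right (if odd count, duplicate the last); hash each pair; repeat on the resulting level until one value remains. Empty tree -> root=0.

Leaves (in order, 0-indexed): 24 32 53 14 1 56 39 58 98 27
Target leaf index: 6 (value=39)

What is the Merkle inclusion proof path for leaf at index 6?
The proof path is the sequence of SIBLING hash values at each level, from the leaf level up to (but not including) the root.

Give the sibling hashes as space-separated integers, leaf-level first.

Answer: 58 87 788 4

Derivation:
L0 (leaves): [24, 32, 53, 14, 1, 56, 39, 58, 98, 27], target index=6
L1: h(24,32)=(24*31+32)%997=776 [pair 0] h(53,14)=(53*31+14)%997=660 [pair 1] h(1,56)=(1*31+56)%997=87 [pair 2] h(39,58)=(39*31+58)%997=270 [pair 3] h(98,27)=(98*31+27)%997=74 [pair 4] -> [776, 660, 87, 270, 74]
  Sibling for proof at L0: 58
L2: h(776,660)=(776*31+660)%997=788 [pair 0] h(87,270)=(87*31+270)%997=973 [pair 1] h(74,74)=(74*31+74)%997=374 [pair 2] -> [788, 973, 374]
  Sibling for proof at L1: 87
L3: h(788,973)=(788*31+973)%997=476 [pair 0] h(374,374)=(374*31+374)%997=4 [pair 1] -> [476, 4]
  Sibling for proof at L2: 788
L4: h(476,4)=(476*31+4)%997=802 [pair 0] -> [802]
  Sibling for proof at L3: 4
Root: 802
Proof path (sibling hashes from leaf to root): [58, 87, 788, 4]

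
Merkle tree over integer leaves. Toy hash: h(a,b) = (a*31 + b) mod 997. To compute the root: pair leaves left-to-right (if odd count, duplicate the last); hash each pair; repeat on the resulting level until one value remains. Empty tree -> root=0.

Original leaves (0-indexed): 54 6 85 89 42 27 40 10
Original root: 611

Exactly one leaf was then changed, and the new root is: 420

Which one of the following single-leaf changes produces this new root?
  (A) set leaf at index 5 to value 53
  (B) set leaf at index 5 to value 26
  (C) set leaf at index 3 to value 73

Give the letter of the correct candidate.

Original leaves: [54, 6, 85, 89, 42, 27, 40, 10]
Target new root: 420
Try each candidate change and compute the resulting root:
Candidate A: set leaf[5] = 53 -> leaves = [54, 6, 85, 89, 42, 53, 40, 10]
  L0: [54, 6, 85, 89, 42, 53, 40, 10]
  L1: h(54,6)=(54*31+6)%997=683 h(85,89)=(85*31+89)%997=730 h(42,53)=(42*31+53)%997=358 h(40,10)=(40*31+10)%997=253 -> [683, 730, 358, 253]
  L2: h(683,730)=(683*31+730)%997=966 h(358,253)=(358*31+253)%997=384 -> [966, 384]
  L3: h(966,384)=(966*31+384)%997=420 -> [420]
  root = 420 == target 420  ** MATCH **
Candidate B: set leaf[5] = 26 -> leaves = [54, 6, 85, 89, 42, 26, 40, 10]
  L0: [54, 6, 85, 89, 42, 26, 40, 10]
  L1: h(54,6)=(54*31+6)%997=683 h(85,89)=(85*31+89)%997=730 h(42,26)=(42*31+26)%997=331 h(40,10)=(40*31+10)%997=253 -> [683, 730, 331, 253]
  L2: h(683,730)=(683*31+730)%997=966 h(331,253)=(331*31+253)%997=544 -> [966, 544]
  L3: h(966,544)=(966*31+544)%997=580 -> [580]
  root = 580 != target 420
Candidate C: set leaf[3] = 73 -> leaves = [54, 6, 85, 73, 42, 27, 40, 10]
  L0: [54, 6, 85, 73, 42, 27, 40, 10]
  L1: h(54,6)=(54*31+6)%997=683 h(85,73)=(85*31+73)%997=714 h(42,27)=(42*31+27)%997=332 h(40,10)=(40*31+10)%997=253 -> [683, 714, 332, 253]
  L2: h(683,714)=(683*31+714)%997=950 h(332,253)=(332*31+253)%997=575 -> [950, 575]
  L3: h(950,575)=(950*31+575)%997=115 -> [115]
  root = 115 != target 420
Candidate A produces the target root.

Answer: A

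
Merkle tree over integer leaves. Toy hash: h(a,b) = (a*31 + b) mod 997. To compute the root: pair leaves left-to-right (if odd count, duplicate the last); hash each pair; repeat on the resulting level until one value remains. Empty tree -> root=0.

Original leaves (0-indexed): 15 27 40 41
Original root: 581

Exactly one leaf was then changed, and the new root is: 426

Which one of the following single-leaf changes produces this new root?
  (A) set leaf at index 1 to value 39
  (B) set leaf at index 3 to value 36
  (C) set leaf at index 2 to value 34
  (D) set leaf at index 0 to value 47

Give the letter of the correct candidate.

Answer: D

Derivation:
Original leaves: [15, 27, 40, 41]
Target new root: 426
Try each candidate change and compute the resulting root:
Candidate A: set leaf[1] = 39 -> leaves = [15, 39, 40, 41]
  L0: [15, 39, 40, 41]
  L1: h(15,39)=(15*31+39)%997=504 h(40,41)=(40*31+41)%997=284 -> [504, 284]
  L2: h(504,284)=(504*31+284)%997=953 -> [953]
  root = 953 != target 426
Candidate B: set leaf[3] = 36 -> leaves = [15, 27, 40, 36]
  L0: [15, 27, 40, 36]
  L1: h(15,27)=(15*31+27)%997=492 h(40,36)=(40*31+36)%997=279 -> [492, 279]
  L2: h(492,279)=(492*31+279)%997=576 -> [576]
  root = 576 != target 426
Candidate C: set leaf[2] = 34 -> leaves = [15, 27, 34, 41]
  L0: [15, 27, 34, 41]
  L1: h(15,27)=(15*31+27)%997=492 h(34,41)=(34*31+41)%997=98 -> [492, 98]
  L2: h(492,98)=(492*31+98)%997=395 -> [395]
  root = 395 != target 426
Candidate D: set leaf[0] = 47 -> leaves = [47, 27, 40, 41]
  L0: [47, 27, 40, 41]
  L1: h(47,27)=(47*31+27)%997=487 h(40,41)=(40*31+41)%997=284 -> [487, 284]
  L2: h(487,284)=(487*31+284)%997=426 -> [426]
  root = 426 == target 426  ** MATCH **
Candidate D produces the target root.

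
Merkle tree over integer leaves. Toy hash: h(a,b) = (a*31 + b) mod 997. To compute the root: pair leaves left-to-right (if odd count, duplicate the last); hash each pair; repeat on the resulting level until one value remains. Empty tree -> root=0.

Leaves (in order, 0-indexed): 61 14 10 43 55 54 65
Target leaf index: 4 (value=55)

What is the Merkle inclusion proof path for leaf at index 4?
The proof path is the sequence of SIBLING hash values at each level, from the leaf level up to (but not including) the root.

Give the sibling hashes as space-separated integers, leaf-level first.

Answer: 54 86 585

Derivation:
L0 (leaves): [61, 14, 10, 43, 55, 54, 65], target index=4
L1: h(61,14)=(61*31+14)%997=908 [pair 0] h(10,43)=(10*31+43)%997=353 [pair 1] h(55,54)=(55*31+54)%997=762 [pair 2] h(65,65)=(65*31+65)%997=86 [pair 3] -> [908, 353, 762, 86]
  Sibling for proof at L0: 54
L2: h(908,353)=(908*31+353)%997=585 [pair 0] h(762,86)=(762*31+86)%997=777 [pair 1] -> [585, 777]
  Sibling for proof at L1: 86
L3: h(585,777)=(585*31+777)%997=966 [pair 0] -> [966]
  Sibling for proof at L2: 585
Root: 966
Proof path (sibling hashes from leaf to root): [54, 86, 585]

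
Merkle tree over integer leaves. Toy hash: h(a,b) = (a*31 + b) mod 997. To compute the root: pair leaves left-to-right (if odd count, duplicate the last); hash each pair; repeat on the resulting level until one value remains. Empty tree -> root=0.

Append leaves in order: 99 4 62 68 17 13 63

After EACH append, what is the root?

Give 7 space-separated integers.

Answer: 99 82 538 544 374 246 725

Derivation:
After append 99 (leaves=[99]):
  L0: [99]
  root=99
After append 4 (leaves=[99, 4]):
  L0: [99, 4]
  L1: h(99,4)=(99*31+4)%997=82 -> [82]
  root=82
After append 62 (leaves=[99, 4, 62]):
  L0: [99, 4, 62]
  L1: h(99,4)=(99*31+4)%997=82 h(62,62)=(62*31+62)%997=987 -> [82, 987]
  L2: h(82,987)=(82*31+987)%997=538 -> [538]
  root=538
After append 68 (leaves=[99, 4, 62, 68]):
  L0: [99, 4, 62, 68]
  L1: h(99,4)=(99*31+4)%997=82 h(62,68)=(62*31+68)%997=993 -> [82, 993]
  L2: h(82,993)=(82*31+993)%997=544 -> [544]
  root=544
After append 17 (leaves=[99, 4, 62, 68, 17]):
  L0: [99, 4, 62, 68, 17]
  L1: h(99,4)=(99*31+4)%997=82 h(62,68)=(62*31+68)%997=993 h(17,17)=(17*31+17)%997=544 -> [82, 993, 544]
  L2: h(82,993)=(82*31+993)%997=544 h(544,544)=(544*31+544)%997=459 -> [544, 459]
  L3: h(544,459)=(544*31+459)%997=374 -> [374]
  root=374
After append 13 (leaves=[99, 4, 62, 68, 17, 13]):
  L0: [99, 4, 62, 68, 17, 13]
  L1: h(99,4)=(99*31+4)%997=82 h(62,68)=(62*31+68)%997=993 h(17,13)=(17*31+13)%997=540 -> [82, 993, 540]
  L2: h(82,993)=(82*31+993)%997=544 h(540,540)=(540*31+540)%997=331 -> [544, 331]
  L3: h(544,331)=(544*31+331)%997=246 -> [246]
  root=246
After append 63 (leaves=[99, 4, 62, 68, 17, 13, 63]):
  L0: [99, 4, 62, 68, 17, 13, 63]
  L1: h(99,4)=(99*31+4)%997=82 h(62,68)=(62*31+68)%997=993 h(17,13)=(17*31+13)%997=540 h(63,63)=(63*31+63)%997=22 -> [82, 993, 540, 22]
  L2: h(82,993)=(82*31+993)%997=544 h(540,22)=(540*31+22)%997=810 -> [544, 810]
  L3: h(544,810)=(544*31+810)%997=725 -> [725]
  root=725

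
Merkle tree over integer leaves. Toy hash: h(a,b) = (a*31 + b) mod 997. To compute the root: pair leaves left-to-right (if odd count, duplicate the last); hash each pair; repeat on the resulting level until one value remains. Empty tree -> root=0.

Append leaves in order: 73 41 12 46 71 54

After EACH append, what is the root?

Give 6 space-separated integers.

After append 73 (leaves=[73]):
  L0: [73]
  root=73
After append 41 (leaves=[73, 41]):
  L0: [73, 41]
  L1: h(73,41)=(73*31+41)%997=310 -> [310]
  root=310
After append 12 (leaves=[73, 41, 12]):
  L0: [73, 41, 12]
  L1: h(73,41)=(73*31+41)%997=310 h(12,12)=(12*31+12)%997=384 -> [310, 384]
  L2: h(310,384)=(310*31+384)%997=24 -> [24]
  root=24
After append 46 (leaves=[73, 41, 12, 46]):
  L0: [73, 41, 12, 46]
  L1: h(73,41)=(73*31+41)%997=310 h(12,46)=(12*31+46)%997=418 -> [310, 418]
  L2: h(310,418)=(310*31+418)%997=58 -> [58]
  root=58
After append 71 (leaves=[73, 41, 12, 46, 71]):
  L0: [73, 41, 12, 46, 71]
  L1: h(73,41)=(73*31+41)%997=310 h(12,46)=(12*31+46)%997=418 h(71,71)=(71*31+71)%997=278 -> [310, 418, 278]
  L2: h(310,418)=(310*31+418)%997=58 h(278,278)=(278*31+278)%997=920 -> [58, 920]
  L3: h(58,920)=(58*31+920)%997=724 -> [724]
  root=724
After append 54 (leaves=[73, 41, 12, 46, 71, 54]):
  L0: [73, 41, 12, 46, 71, 54]
  L1: h(73,41)=(73*31+41)%997=310 h(12,46)=(12*31+46)%997=418 h(71,54)=(71*31+54)%997=261 -> [310, 418, 261]
  L2: h(310,418)=(310*31+418)%997=58 h(261,261)=(261*31+261)%997=376 -> [58, 376]
  L3: h(58,376)=(58*31+376)%997=180 -> [180]
  root=180

Answer: 73 310 24 58 724 180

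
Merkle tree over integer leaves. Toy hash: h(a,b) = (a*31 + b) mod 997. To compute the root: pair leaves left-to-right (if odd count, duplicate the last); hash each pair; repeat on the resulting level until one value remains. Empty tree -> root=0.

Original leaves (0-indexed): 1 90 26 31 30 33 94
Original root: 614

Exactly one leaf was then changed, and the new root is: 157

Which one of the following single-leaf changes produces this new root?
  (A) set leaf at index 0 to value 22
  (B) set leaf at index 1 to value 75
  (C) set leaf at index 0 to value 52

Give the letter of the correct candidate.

Answer: B

Derivation:
Original leaves: [1, 90, 26, 31, 30, 33, 94]
Target new root: 157
Try each candidate change and compute the resulting root:
Candidate A: set leaf[0] = 22 -> leaves = [22, 90, 26, 31, 30, 33, 94]
  L0: [22, 90, 26, 31, 30, 33, 94]
  L1: h(22,90)=(22*31+90)%997=772 h(26,31)=(26*31+31)%997=837 h(30,33)=(30*31+33)%997=963 h(94,94)=(94*31+94)%997=17 -> [772, 837, 963, 17]
  L2: h(772,837)=(772*31+837)%997=841 h(963,17)=(963*31+17)%997=957 -> [841, 957]
  L3: h(841,957)=(841*31+957)%997=109 -> [109]
  root = 109 != target 157
Candidate B: set leaf[1] = 75 -> leaves = [1, 75, 26, 31, 30, 33, 94]
  L0: [1, 75, 26, 31, 30, 33, 94]
  L1: h(1,75)=(1*31+75)%997=106 h(26,31)=(26*31+31)%997=837 h(30,33)=(30*31+33)%997=963 h(94,94)=(94*31+94)%997=17 -> [106, 837, 963, 17]
  L2: h(106,837)=(106*31+837)%997=135 h(963,17)=(963*31+17)%997=957 -> [135, 957]
  L3: h(135,957)=(135*31+957)%997=157 -> [157]
  root = 157 == target 157  ** MATCH **
Candidate C: set leaf[0] = 52 -> leaves = [52, 90, 26, 31, 30, 33, 94]
  L0: [52, 90, 26, 31, 30, 33, 94]
  L1: h(52,90)=(52*31+90)%997=705 h(26,31)=(26*31+31)%997=837 h(30,33)=(30*31+33)%997=963 h(94,94)=(94*31+94)%997=17 -> [705, 837, 963, 17]
  L2: h(705,837)=(705*31+837)%997=758 h(963,17)=(963*31+17)%997=957 -> [758, 957]
  L3: h(758,957)=(758*31+957)%997=527 -> [527]
  root = 527 != target 157
Candidate B produces the target root.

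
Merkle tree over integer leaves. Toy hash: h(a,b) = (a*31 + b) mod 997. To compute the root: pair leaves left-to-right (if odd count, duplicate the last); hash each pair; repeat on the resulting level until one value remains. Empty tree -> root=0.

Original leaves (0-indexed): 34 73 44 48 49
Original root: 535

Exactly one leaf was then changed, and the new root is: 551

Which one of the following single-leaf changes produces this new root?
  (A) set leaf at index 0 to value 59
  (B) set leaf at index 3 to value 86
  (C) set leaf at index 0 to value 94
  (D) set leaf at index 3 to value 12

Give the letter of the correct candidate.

Original leaves: [34, 73, 44, 48, 49]
Target new root: 551
Try each candidate change and compute the resulting root:
Candidate A: set leaf[0] = 59 -> leaves = [59, 73, 44, 48, 49]
  L0: [59, 73, 44, 48, 49]
  L1: h(59,73)=(59*31+73)%997=905 h(44,48)=(44*31+48)%997=415 h(49,49)=(49*31+49)%997=571 -> [905, 415, 571]
  L2: h(905,415)=(905*31+415)%997=554 h(571,571)=(571*31+571)%997=326 -> [554, 326]
  L3: h(554,326)=(554*31+326)%997=551 -> [551]
  root = 551 == target 551  ** MATCH **
Candidate B: set leaf[3] = 86 -> leaves = [34, 73, 44, 86, 49]
  L0: [34, 73, 44, 86, 49]
  L1: h(34,73)=(34*31+73)%997=130 h(44,86)=(44*31+86)%997=453 h(49,49)=(49*31+49)%997=571 -> [130, 453, 571]
  L2: h(130,453)=(130*31+453)%997=495 h(571,571)=(571*31+571)%997=326 -> [495, 326]
  L3: h(495,326)=(495*31+326)%997=716 -> [716]
  root = 716 != target 551
Candidate C: set leaf[0] = 94 -> leaves = [94, 73, 44, 48, 49]
  L0: [94, 73, 44, 48, 49]
  L1: h(94,73)=(94*31+73)%997=993 h(44,48)=(44*31+48)%997=415 h(49,49)=(49*31+49)%997=571 -> [993, 415, 571]
  L2: h(993,415)=(993*31+415)%997=291 h(571,571)=(571*31+571)%997=326 -> [291, 326]
  L3: h(291,326)=(291*31+326)%997=374 -> [374]
  root = 374 != target 551
Candidate D: set leaf[3] = 12 -> leaves = [34, 73, 44, 12, 49]
  L0: [34, 73, 44, 12, 49]
  L1: h(34,73)=(34*31+73)%997=130 h(44,12)=(44*31+12)%997=379 h(49,49)=(49*31+49)%997=571 -> [130, 379, 571]
  L2: h(130,379)=(130*31+379)%997=421 h(571,571)=(571*31+571)%997=326 -> [421, 326]
  L3: h(421,326)=(421*31+326)%997=416 -> [416]
  root = 416 != target 551
Candidate A produces the target root.

Answer: A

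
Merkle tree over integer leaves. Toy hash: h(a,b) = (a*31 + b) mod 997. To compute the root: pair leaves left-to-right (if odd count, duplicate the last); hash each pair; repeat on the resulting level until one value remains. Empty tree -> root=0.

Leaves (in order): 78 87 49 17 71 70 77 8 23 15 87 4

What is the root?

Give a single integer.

L0: [78, 87, 49, 17, 71, 70, 77, 8, 23, 15, 87, 4]
L1: h(78,87)=(78*31+87)%997=511 h(49,17)=(49*31+17)%997=539 h(71,70)=(71*31+70)%997=277 h(77,8)=(77*31+8)%997=401 h(23,15)=(23*31+15)%997=728 h(87,4)=(87*31+4)%997=707 -> [511, 539, 277, 401, 728, 707]
L2: h(511,539)=(511*31+539)%997=428 h(277,401)=(277*31+401)%997=15 h(728,707)=(728*31+707)%997=344 -> [428, 15, 344]
L3: h(428,15)=(428*31+15)%997=322 h(344,344)=(344*31+344)%997=41 -> [322, 41]
L4: h(322,41)=(322*31+41)%997=53 -> [53]

Answer: 53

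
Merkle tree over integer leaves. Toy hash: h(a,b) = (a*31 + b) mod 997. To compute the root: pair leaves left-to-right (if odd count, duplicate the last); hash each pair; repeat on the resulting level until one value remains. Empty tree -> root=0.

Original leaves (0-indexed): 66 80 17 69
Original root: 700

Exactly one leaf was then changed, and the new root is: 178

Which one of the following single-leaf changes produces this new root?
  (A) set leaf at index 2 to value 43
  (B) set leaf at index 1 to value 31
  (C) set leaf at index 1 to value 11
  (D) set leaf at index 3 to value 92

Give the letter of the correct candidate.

Original leaves: [66, 80, 17, 69]
Target new root: 178
Try each candidate change and compute the resulting root:
Candidate A: set leaf[2] = 43 -> leaves = [66, 80, 43, 69]
  L0: [66, 80, 43, 69]
  L1: h(66,80)=(66*31+80)%997=132 h(43,69)=(43*31+69)%997=405 -> [132, 405]
  L2: h(132,405)=(132*31+405)%997=509 -> [509]
  root = 509 != target 178
Candidate B: set leaf[1] = 31 -> leaves = [66, 31, 17, 69]
  L0: [66, 31, 17, 69]
  L1: h(66,31)=(66*31+31)%997=83 h(17,69)=(17*31+69)%997=596 -> [83, 596]
  L2: h(83,596)=(83*31+596)%997=178 -> [178]
  root = 178 == target 178  ** MATCH **
Candidate C: set leaf[1] = 11 -> leaves = [66, 11, 17, 69]
  L0: [66, 11, 17, 69]
  L1: h(66,11)=(66*31+11)%997=63 h(17,69)=(17*31+69)%997=596 -> [63, 596]
  L2: h(63,596)=(63*31+596)%997=555 -> [555]
  root = 555 != target 178
Candidate D: set leaf[3] = 92 -> leaves = [66, 80, 17, 92]
  L0: [66, 80, 17, 92]
  L1: h(66,80)=(66*31+80)%997=132 h(17,92)=(17*31+92)%997=619 -> [132, 619]
  L2: h(132,619)=(132*31+619)%997=723 -> [723]
  root = 723 != target 178
Candidate B produces the target root.

Answer: B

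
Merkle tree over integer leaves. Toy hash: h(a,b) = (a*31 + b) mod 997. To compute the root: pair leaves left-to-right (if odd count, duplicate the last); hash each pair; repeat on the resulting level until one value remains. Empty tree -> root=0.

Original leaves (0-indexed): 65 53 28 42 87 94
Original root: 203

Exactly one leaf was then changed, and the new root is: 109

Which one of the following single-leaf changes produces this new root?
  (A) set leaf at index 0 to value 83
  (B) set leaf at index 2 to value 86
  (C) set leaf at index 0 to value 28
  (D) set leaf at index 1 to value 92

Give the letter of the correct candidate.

Original leaves: [65, 53, 28, 42, 87, 94]
Target new root: 109
Try each candidate change and compute the resulting root:
Candidate A: set leaf[0] = 83 -> leaves = [83, 53, 28, 42, 87, 94]
  L0: [83, 53, 28, 42, 87, 94]
  L1: h(83,53)=(83*31+53)%997=632 h(28,42)=(28*31+42)%997=910 h(87,94)=(87*31+94)%997=797 -> [632, 910, 797]
  L2: h(632,910)=(632*31+910)%997=562 h(797,797)=(797*31+797)%997=579 -> [562, 579]
  L3: h(562,579)=(562*31+579)%997=55 -> [55]
  root = 55 != target 109
Candidate B: set leaf[2] = 86 -> leaves = [65, 53, 86, 42, 87, 94]
  L0: [65, 53, 86, 42, 87, 94]
  L1: h(65,53)=(65*31+53)%997=74 h(86,42)=(86*31+42)%997=714 h(87,94)=(87*31+94)%997=797 -> [74, 714, 797]
  L2: h(74,714)=(74*31+714)%997=17 h(797,797)=(797*31+797)%997=579 -> [17, 579]
  L3: h(17,579)=(17*31+579)%997=109 -> [109]
  root = 109 == target 109  ** MATCH **
Candidate C: set leaf[0] = 28 -> leaves = [28, 53, 28, 42, 87, 94]
  L0: [28, 53, 28, 42, 87, 94]
  L1: h(28,53)=(28*31+53)%997=921 h(28,42)=(28*31+42)%997=910 h(87,94)=(87*31+94)%997=797 -> [921, 910, 797]
  L2: h(921,910)=(921*31+910)%997=548 h(797,797)=(797*31+797)%997=579 -> [548, 579]
  L3: h(548,579)=(548*31+579)%997=618 -> [618]
  root = 618 != target 109
Candidate D: set leaf[1] = 92 -> leaves = [65, 92, 28, 42, 87, 94]
  L0: [65, 92, 28, 42, 87, 94]
  L1: h(65,92)=(65*31+92)%997=113 h(28,42)=(28*31+42)%997=910 h(87,94)=(87*31+94)%997=797 -> [113, 910, 797]
  L2: h(113,910)=(113*31+910)%997=425 h(797,797)=(797*31+797)%997=579 -> [425, 579]
  L3: h(425,579)=(425*31+579)%997=793 -> [793]
  root = 793 != target 109
Candidate B produces the target root.

Answer: B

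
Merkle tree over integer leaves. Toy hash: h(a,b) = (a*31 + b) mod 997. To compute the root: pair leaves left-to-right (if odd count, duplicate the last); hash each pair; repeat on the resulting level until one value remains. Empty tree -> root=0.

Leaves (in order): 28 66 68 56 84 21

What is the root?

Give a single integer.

L0: [28, 66, 68, 56, 84, 21]
L1: h(28,66)=(28*31+66)%997=934 h(68,56)=(68*31+56)%997=170 h(84,21)=(84*31+21)%997=631 -> [934, 170, 631]
L2: h(934,170)=(934*31+170)%997=211 h(631,631)=(631*31+631)%997=252 -> [211, 252]
L3: h(211,252)=(211*31+252)%997=811 -> [811]

Answer: 811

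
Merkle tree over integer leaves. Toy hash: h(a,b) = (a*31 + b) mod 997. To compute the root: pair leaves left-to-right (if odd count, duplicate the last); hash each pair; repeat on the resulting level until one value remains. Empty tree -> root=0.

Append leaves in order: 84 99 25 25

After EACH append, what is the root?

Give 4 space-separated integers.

After append 84 (leaves=[84]):
  L0: [84]
  root=84
After append 99 (leaves=[84, 99]):
  L0: [84, 99]
  L1: h(84,99)=(84*31+99)%997=709 -> [709]
  root=709
After append 25 (leaves=[84, 99, 25]):
  L0: [84, 99, 25]
  L1: h(84,99)=(84*31+99)%997=709 h(25,25)=(25*31+25)%997=800 -> [709, 800]
  L2: h(709,800)=(709*31+800)%997=845 -> [845]
  root=845
After append 25 (leaves=[84, 99, 25, 25]):
  L0: [84, 99, 25, 25]
  L1: h(84,99)=(84*31+99)%997=709 h(25,25)=(25*31+25)%997=800 -> [709, 800]
  L2: h(709,800)=(709*31+800)%997=845 -> [845]
  root=845

Answer: 84 709 845 845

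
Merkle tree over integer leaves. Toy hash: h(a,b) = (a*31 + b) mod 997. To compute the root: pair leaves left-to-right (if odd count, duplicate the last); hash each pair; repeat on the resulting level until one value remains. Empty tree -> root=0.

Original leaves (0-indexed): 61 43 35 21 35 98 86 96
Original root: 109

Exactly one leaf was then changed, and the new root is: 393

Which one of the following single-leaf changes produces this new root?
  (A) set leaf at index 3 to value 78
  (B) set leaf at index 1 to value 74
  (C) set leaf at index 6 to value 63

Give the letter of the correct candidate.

Original leaves: [61, 43, 35, 21, 35, 98, 86, 96]
Target new root: 393
Try each candidate change and compute the resulting root:
Candidate A: set leaf[3] = 78 -> leaves = [61, 43, 35, 78, 35, 98, 86, 96]
  L0: [61, 43, 35, 78, 35, 98, 86, 96]
  L1: h(61,43)=(61*31+43)%997=937 h(35,78)=(35*31+78)%997=166 h(35,98)=(35*31+98)%997=186 h(86,96)=(86*31+96)%997=768 -> [937, 166, 186, 768]
  L2: h(937,166)=(937*31+166)%997=300 h(186,768)=(186*31+768)%997=552 -> [300, 552]
  L3: h(300,552)=(300*31+552)%997=879 -> [879]
  root = 879 != target 393
Candidate B: set leaf[1] = 74 -> leaves = [61, 74, 35, 21, 35, 98, 86, 96]
  L0: [61, 74, 35, 21, 35, 98, 86, 96]
  L1: h(61,74)=(61*31+74)%997=968 h(35,21)=(35*31+21)%997=109 h(35,98)=(35*31+98)%997=186 h(86,96)=(86*31+96)%997=768 -> [968, 109, 186, 768]
  L2: h(968,109)=(968*31+109)%997=207 h(186,768)=(186*31+768)%997=552 -> [207, 552]
  L3: h(207,552)=(207*31+552)%997=987 -> [987]
  root = 987 != target 393
Candidate C: set leaf[6] = 63 -> leaves = [61, 43, 35, 21, 35, 98, 63, 96]
  L0: [61, 43, 35, 21, 35, 98, 63, 96]
  L1: h(61,43)=(61*31+43)%997=937 h(35,21)=(35*31+21)%997=109 h(35,98)=(35*31+98)%997=186 h(63,96)=(63*31+96)%997=55 -> [937, 109, 186, 55]
  L2: h(937,109)=(937*31+109)%997=243 h(186,55)=(186*31+55)%997=836 -> [243, 836]
  L3: h(243,836)=(243*31+836)%997=393 -> [393]
  root = 393 == target 393  ** MATCH **
Candidate C produces the target root.

Answer: C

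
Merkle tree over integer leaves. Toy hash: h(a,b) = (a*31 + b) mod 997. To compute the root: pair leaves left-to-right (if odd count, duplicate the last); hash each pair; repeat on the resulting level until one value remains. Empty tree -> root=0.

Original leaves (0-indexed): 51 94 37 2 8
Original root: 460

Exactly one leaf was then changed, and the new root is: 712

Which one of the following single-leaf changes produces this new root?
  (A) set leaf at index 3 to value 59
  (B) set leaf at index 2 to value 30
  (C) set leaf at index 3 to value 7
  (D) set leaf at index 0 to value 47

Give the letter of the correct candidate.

Original leaves: [51, 94, 37, 2, 8]
Target new root: 712
Try each candidate change and compute the resulting root:
Candidate A: set leaf[3] = 59 -> leaves = [51, 94, 37, 59, 8]
  L0: [51, 94, 37, 59, 8]
  L1: h(51,94)=(51*31+94)%997=678 h(37,59)=(37*31+59)%997=209 h(8,8)=(8*31+8)%997=256 -> [678, 209, 256]
  L2: h(678,209)=(678*31+209)%997=290 h(256,256)=(256*31+256)%997=216 -> [290, 216]
  L3: h(290,216)=(290*31+216)%997=233 -> [233]
  root = 233 != target 712
Candidate B: set leaf[2] = 30 -> leaves = [51, 94, 30, 2, 8]
  L0: [51, 94, 30, 2, 8]
  L1: h(51,94)=(51*31+94)%997=678 h(30,2)=(30*31+2)%997=932 h(8,8)=(8*31+8)%997=256 -> [678, 932, 256]
  L2: h(678,932)=(678*31+932)%997=16 h(256,256)=(256*31+256)%997=216 -> [16, 216]
  L3: h(16,216)=(16*31+216)%997=712 -> [712]
  root = 712 == target 712  ** MATCH **
Candidate C: set leaf[3] = 7 -> leaves = [51, 94, 37, 7, 8]
  L0: [51, 94, 37, 7, 8]
  L1: h(51,94)=(51*31+94)%997=678 h(37,7)=(37*31+7)%997=157 h(8,8)=(8*31+8)%997=256 -> [678, 157, 256]
  L2: h(678,157)=(678*31+157)%997=238 h(256,256)=(256*31+256)%997=216 -> [238, 216]
  L3: h(238,216)=(238*31+216)%997=615 -> [615]
  root = 615 != target 712
Candidate D: set leaf[0] = 47 -> leaves = [47, 94, 37, 2, 8]
  L0: [47, 94, 37, 2, 8]
  L1: h(47,94)=(47*31+94)%997=554 h(37,2)=(37*31+2)%997=152 h(8,8)=(8*31+8)%997=256 -> [554, 152, 256]
  L2: h(554,152)=(554*31+152)%997=377 h(256,256)=(256*31+256)%997=216 -> [377, 216]
  L3: h(377,216)=(377*31+216)%997=936 -> [936]
  root = 936 != target 712
Candidate B produces the target root.

Answer: B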